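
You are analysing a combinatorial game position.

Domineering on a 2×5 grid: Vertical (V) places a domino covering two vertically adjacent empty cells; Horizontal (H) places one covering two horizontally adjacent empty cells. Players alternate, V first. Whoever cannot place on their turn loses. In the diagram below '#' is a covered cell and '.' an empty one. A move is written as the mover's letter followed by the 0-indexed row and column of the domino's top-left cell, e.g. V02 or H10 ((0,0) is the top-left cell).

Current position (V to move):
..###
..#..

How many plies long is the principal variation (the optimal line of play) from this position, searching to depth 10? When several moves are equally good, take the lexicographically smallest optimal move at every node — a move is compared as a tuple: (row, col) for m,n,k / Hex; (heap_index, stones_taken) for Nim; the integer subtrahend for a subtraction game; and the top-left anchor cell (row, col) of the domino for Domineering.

p1 V@[..###/..#..]: V00[#.###/#.#..]+1* V01[.####/.##..]+1
p2 H@[#.###/#.#..]: H13[#.###/#.###]-1*
p3 V@[#.###/#.###]: V01[#####/#####]+1*
p4 H@[#####/#####] terminal -1; root [..###/..#..] d10

PV length from [..###/..#..]: 3 plies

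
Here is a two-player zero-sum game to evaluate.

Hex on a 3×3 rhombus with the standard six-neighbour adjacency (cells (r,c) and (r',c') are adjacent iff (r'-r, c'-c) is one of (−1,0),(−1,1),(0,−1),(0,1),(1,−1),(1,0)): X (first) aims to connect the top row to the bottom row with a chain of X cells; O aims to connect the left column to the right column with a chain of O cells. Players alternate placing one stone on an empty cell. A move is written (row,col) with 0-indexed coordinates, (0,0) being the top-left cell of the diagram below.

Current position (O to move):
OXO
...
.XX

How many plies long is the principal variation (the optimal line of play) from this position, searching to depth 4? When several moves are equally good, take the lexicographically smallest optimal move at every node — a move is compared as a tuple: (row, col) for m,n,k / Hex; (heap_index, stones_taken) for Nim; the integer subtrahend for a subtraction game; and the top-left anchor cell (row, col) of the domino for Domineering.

PV length from [OXO/.../.XX]: 3 plies

ply 1, O at OXO/.../.XX | (1,0)=-1→OXO/O../.XX; (1,1)=+1→OXO/.O./.XX*; (1,2)=-1→OXO/..O/.XX; (2,0)=-1→OXO/.../OXX
ply 2, X at OXO/.O./.XX | (1,0)=-1→OXO/XO./.XX*; (1,2)=-1→OXO/.OX/.XX; (2,0)=-1→OXO/.O./XXX
ply 3, O at OXO/XO./.XX | (1,2)=-1→OXO/XOO/.XX; (2,0)=+1→OXO/XO./OXX*
ply 4: OXO/XO./OXX is terminal -1 (X); from OXO/.../.XX depth 4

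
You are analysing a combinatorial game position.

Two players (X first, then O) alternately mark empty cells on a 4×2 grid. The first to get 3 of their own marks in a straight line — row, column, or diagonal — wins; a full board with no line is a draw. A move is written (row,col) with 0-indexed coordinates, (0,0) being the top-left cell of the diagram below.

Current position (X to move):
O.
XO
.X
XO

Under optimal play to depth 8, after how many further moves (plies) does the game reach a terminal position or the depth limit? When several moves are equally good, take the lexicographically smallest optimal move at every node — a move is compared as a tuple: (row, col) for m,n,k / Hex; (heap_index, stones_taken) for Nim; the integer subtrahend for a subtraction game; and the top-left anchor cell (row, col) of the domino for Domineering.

ply 1, X at O./XO/.X/XO | (0,1)=+0→OX/XO/.X/XO; (2,0)=+1→O./XO/XX/XO*
ply 2: O./XO/XX/XO is terminal -1 (O); from O./XO/.X/XO depth 8

PV length from [O./XO/.X/XO]: 1 ply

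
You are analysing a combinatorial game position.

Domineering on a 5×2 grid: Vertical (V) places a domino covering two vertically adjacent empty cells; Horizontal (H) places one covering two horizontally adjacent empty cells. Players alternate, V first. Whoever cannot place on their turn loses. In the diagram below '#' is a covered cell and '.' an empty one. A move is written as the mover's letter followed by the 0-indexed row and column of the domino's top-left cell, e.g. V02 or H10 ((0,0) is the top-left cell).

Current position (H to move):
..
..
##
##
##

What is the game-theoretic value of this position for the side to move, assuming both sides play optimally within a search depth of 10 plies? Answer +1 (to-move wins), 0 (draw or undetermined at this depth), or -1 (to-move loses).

p1 H@[../../##/##/##]: H00[##/../##/##/##]+1* H10[../##/##/##/##]+1
p2 V@[##/../##/##/##] terminal -1; root [../../##/##/##] d10

value(../../##/##/##, H) = +1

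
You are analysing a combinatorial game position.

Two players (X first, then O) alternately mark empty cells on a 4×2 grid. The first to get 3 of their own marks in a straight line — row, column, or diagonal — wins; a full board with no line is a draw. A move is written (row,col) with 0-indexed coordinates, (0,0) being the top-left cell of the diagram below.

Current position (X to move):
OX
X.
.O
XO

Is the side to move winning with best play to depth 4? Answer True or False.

X winning at [OX/X./.O/XO]: True

p1 X@[OX/X./.O/XO]: (1,1)[OX/XX/.O/XO]+0 (2,0)[OX/X./XO/XO]+1*
p2 O@[OX/X./XO/XO] terminal -1; root [OX/X./.O/XO] d4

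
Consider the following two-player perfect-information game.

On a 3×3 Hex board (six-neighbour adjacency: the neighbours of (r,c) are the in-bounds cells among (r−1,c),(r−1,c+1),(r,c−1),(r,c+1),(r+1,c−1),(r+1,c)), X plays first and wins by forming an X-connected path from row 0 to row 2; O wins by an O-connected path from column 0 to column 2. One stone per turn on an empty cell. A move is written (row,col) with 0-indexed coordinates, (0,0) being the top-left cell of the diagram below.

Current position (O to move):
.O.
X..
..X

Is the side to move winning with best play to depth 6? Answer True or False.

ply 1, O at .O./X../..X | (0,0)=-1→OO./X../..X; (0,2)=-1→.OO/X../..X; (1,1)=+1→.O./XO./..X*; (1,2)=-1→.O./X.O/..X; (2,0)=-1→.O./X../O.X; (2,1)=-1→.O./X../.OX
ply 2, X at .O./XO./..X | (0,0)=-1→XO./XO./..X*; (0,2)=-1→.OX/XO./..X; (1,2)=-1→.O./XOX/..X; (2,0)=-1→.O./XO./X.X; (2,1)=-1→.O./XO./.XX
ply 3, O at XO./XO./..X | (0,2)=-1→XOO/XO./..X; (1,2)=-1→XO./XOO/..X; (2,0)=+1→XO./XO./O.X*; (2,1)=-1→XO./XO./.OX
ply 4, X at XO./XO./O.X | (0,2)=-1→XOX/XO./O.X*; (1,2)=-1→XO./XOX/O.X; (2,1)=-1→XO./XO./OXX
ply 5, O at XOX/XO./O.X | (1,2)=+1→XOX/XOO/O.X*; (2,1)=-1→XOX/XO./OOX
ply 6: XOX/XOO/O.X is terminal -1 (X); from .O./X../..X depth 6

O winning at [.O./X../..X]: True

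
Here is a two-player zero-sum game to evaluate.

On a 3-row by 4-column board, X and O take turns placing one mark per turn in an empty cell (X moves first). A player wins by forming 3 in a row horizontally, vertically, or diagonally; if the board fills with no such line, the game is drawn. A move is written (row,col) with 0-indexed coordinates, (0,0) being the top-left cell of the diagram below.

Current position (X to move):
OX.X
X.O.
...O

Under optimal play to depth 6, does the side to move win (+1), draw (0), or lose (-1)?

[OX.X/X.O./...O] X move#1: (0,2):+1/OXXX/X.O./...O*, (1,1):+1/OX.X/XXO./...O, (1,3):+0/OX.X/X.OX/...O, (2,0):+0/OX.X/X.O./X..O, (2,1):+1/OX.X/X.O./.X.O, (2,2):+1/OX.X/X.O./..XO
[OXXX/X.O./...O] end (terminal -1, O#2); searched OX.X/X.O./...O to 6

value(OX.X/X.O./...O, X) = +1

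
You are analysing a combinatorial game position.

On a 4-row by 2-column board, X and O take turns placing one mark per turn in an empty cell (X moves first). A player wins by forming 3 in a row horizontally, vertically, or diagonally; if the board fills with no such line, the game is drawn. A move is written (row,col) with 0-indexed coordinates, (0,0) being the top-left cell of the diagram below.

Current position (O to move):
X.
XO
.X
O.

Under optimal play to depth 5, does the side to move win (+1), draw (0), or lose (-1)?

ply 1, O at X./XO/.X/O. | (0,1)=-1→XO/XO/.X/O.; (2,0)=+0→X./XO/OX/O.*; (3,1)=-1→X./XO/.X/OO
ply 2, X at X./XO/OX/O. | (0,1)=+0→XX/XO/OX/O.*; (3,1)=+0→X./XO/OX/OX
ply 3, O at XX/XO/OX/O. | (3,1)=+0→XX/XO/OX/OO*
ply 4: XX/XO/OX/OO is terminal +0 (X); from X./XO/.X/O. depth 5

value(X./XO/.X/O., O) = 0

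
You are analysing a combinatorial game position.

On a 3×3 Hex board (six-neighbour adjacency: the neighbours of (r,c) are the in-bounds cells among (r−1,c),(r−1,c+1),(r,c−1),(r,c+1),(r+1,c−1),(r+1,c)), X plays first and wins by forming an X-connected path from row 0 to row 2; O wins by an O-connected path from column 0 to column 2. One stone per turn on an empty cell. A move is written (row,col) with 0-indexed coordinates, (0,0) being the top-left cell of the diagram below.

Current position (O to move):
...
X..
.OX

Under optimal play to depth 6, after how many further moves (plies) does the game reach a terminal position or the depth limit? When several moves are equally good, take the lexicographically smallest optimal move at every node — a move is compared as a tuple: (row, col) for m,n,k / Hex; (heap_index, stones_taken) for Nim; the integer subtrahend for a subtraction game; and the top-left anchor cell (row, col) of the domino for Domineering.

[.../X../.OX] O move#1: (0,0):-1/O../X../.OX*, (0,1):-1/.O./X../.OX, (0,2):-1/..O/X../.OX, (1,1):-1/.../XO./.OX, (1,2):-1/.../X.O/.OX, (2,0):-1/.../X../OOX
[O../X../.OX] X move#2: (0,1):+1/OX./X../.OX*, (0,2):+1/O.X/X../.OX, (1,1):+1/O../XX./.OX, (1,2):+1/O../X.X/.OX, (2,0):+1/O../X../XOX
[OX./X../.OX] O move#3: (0,2):-1/OXO/X../.OX*, (1,1):-1/OX./XO./.OX, (1,2):-1/OX./X.O/.OX, (2,0):-1/OX./X../OOX
[OXO/X../.OX] X move#4: (1,1):+1/OXO/XX./.OX*, (1,2):+1/OXO/X.X/.OX, (2,0):+1/OXO/X../XOX
[OXO/XX./.OX] O move#5: (1,2):-1/OXO/XXO/.OX*, (2,0):-1/OXO/XX./OOX
[OXO/XXO/.OX] X move#6: (2,0):+1/OXO/XXO/XOX*
[OXO/XXO/XOX] end (terminal -1, O#7); searched .../X../.OX to 6

PV length from [.../X../.OX]: 6 plies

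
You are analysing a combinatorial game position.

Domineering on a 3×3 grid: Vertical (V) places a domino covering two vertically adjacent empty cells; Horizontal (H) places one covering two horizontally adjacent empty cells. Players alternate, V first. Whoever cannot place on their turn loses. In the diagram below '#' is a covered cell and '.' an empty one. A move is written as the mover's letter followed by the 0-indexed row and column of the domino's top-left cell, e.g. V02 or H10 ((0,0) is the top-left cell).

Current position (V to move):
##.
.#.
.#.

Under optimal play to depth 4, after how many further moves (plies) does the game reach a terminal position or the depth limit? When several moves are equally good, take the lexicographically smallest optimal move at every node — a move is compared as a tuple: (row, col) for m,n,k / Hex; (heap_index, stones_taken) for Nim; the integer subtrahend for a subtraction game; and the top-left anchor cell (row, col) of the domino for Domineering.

PV length from [##./.#./.#.]: 1 ply

ply 1, V at ##./.#./.#. | V02=+1→###/.##/.#.*; V10=+1→##./##./##.; V12=+1→##./.##/.##
ply 2: ###/.##/.#. is terminal -1 (H); from ##./.#./.#. depth 4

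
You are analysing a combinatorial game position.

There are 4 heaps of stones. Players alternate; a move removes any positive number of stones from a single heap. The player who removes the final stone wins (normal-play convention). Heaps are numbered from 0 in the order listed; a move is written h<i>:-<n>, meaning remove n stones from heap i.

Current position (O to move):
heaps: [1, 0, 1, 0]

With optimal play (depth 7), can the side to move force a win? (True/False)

O winning at [(1,0,1,0)]: False

[(1,0,1,0)] O move#1: h0:-1:-1/(0,0,1,0)*, h2:-1:-1/(1,0,0,0)
[(0,0,1,0)] X move#2: h2:-1:+1/(0,0,0,0)*
[(0,0,0,0)] end (terminal -1, O#3); searched (1,0,1,0) to 7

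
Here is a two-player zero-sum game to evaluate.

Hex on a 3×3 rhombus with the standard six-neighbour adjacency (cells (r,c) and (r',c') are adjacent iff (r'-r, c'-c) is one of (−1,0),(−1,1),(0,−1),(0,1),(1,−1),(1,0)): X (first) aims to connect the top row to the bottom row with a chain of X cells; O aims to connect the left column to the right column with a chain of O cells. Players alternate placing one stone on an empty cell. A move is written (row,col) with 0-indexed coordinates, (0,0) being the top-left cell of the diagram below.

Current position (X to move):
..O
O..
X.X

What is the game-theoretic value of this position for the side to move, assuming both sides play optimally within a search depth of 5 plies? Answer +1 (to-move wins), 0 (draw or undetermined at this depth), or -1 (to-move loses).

value(..O/O../X.X, X) = -1

[..O/O../X.X] X move#1: (0,0):-1/X.O/O../X.X*, (0,1):-1/.XO/O../X.X, (1,1):-1/..O/OX./X.X, (1,2):-1/..O/O.X/X.X, (2,1):-1/..O/O../XXX
[X.O/O../X.X] O move#2: (0,1):+1/XOO/O../X.X*, (1,1):+1/X.O/OO./X.X, (1,2):+1/X.O/O.O/X.X, (2,1):+1/X.O/O../XOX
[XOO/O../X.X] end (terminal -1, X#3); searched ..O/O../X.X to 5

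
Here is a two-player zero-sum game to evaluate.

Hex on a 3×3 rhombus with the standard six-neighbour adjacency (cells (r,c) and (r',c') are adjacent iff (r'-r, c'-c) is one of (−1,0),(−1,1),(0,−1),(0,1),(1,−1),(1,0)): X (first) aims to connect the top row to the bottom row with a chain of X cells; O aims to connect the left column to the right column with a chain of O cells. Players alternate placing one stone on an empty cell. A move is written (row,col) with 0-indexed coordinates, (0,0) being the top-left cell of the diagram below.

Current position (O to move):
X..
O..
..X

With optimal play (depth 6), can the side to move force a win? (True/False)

O winning at [X../O../..X]: True

ply 1, O at X../O../..X | (0,1)=-1→XO./O../..X; (0,2)=+1→X.O/O../..X*; (1,1)=+1→X../OO./..X; (1,2)=-1→X../O.O/..X; (2,0)=-1→X../O../O.X; (2,1)=-1→X../O../.OX
ply 2, X at X.O/O../..X | (0,1)=-1→XXO/O../..X*; (1,1)=-1→X.O/OX./..X; (1,2)=-1→X.O/O.X/..X; (2,0)=-1→X.O/O../X.X; (2,1)=-1→X.O/O../.XX
ply 3, O at XXO/O../..X | (1,1)=+1→XXO/OO./..X*; (1,2)=-1→XXO/O.O/..X; (2,0)=-1→XXO/O../O.X; (2,1)=-1→XXO/O../.OX
ply 4: XXO/OO./..X is terminal -1 (X); from X../O../..X depth 6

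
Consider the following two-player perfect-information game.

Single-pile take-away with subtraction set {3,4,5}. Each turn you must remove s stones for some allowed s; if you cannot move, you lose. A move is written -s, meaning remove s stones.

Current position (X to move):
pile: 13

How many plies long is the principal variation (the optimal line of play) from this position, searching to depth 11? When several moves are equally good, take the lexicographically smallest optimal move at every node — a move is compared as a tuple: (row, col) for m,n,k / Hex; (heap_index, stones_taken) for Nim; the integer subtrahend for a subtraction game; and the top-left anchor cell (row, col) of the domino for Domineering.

PV length from [13]: 3 plies

ply 1, X at 13 | -3=+1→10*; -4=+1→9; -5=+1→8
ply 2, O at 10 | -3=-1→7*; -4=-1→6; -5=-1→5
ply 3, X at 7 | -3=-1→4; -4=-1→3; -5=+1→2*
ply 4: 2 is terminal -1 (O); from 13 depth 11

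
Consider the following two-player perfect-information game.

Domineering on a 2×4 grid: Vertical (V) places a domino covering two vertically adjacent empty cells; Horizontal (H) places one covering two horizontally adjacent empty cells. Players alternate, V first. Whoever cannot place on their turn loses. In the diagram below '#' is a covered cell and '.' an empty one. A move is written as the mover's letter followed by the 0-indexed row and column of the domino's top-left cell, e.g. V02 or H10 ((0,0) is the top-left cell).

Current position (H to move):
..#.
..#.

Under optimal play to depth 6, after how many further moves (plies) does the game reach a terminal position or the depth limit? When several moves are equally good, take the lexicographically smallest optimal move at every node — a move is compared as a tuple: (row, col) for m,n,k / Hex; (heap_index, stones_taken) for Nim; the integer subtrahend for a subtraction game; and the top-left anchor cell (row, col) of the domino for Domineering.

PV length from [..#./..#.]: 3 plies

p1 H@[..#./..#.]: H00[###./..#.]+1* H10[..#./###.]+1
p2 V@[###./..#.]: V03[####/..##]-1*
p3 H@[####/..##]: H10[####/####]+1*
p4 V@[####/####] terminal -1; root [..#./..#.] d6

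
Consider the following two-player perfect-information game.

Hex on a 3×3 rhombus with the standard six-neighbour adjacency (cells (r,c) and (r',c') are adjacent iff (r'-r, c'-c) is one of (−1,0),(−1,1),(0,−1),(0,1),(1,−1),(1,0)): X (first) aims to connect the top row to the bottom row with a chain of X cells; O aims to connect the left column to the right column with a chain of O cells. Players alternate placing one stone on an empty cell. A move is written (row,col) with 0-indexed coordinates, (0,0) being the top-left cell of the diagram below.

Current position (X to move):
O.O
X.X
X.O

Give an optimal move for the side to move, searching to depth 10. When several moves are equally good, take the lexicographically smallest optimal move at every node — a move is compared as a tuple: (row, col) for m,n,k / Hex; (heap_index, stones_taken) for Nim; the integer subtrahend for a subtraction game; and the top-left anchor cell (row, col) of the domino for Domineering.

p1 X@[O.O/X.X/X.O]: (0,1)[OXO/X.X/X.O]+1* (1,1)[O.O/XXX/X.O]-1 (2,1)[O.O/X.X/XXO]-1
p2 O@[OXO/X.X/X.O] terminal -1; root [O.O/X.X/X.O] d10

X's best at [O.O/X.X/X.O]: (0,1)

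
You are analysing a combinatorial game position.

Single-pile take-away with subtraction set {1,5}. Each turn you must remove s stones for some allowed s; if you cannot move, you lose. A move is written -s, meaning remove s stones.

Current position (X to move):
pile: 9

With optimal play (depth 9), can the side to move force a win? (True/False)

X winning at [9]: True

p1 X@[9]: -1[8]+1* -5[4]+1
p2 O@[8]: -1[7]-1* -5[3]-1
p3 X@[7]: -1[6]+1* -5[2]+1
p4 O@[6]: -1[5]-1* -5[1]-1
p5 X@[5]: -1[4]+1* -5[0]+1
p6 O@[4]: -1[3]-1*
p7 X@[3]: -1[2]+1*
p8 O@[2]: -1[1]-1*
p9 X@[1]: -1[0]+1*
p10 O@[0] terminal -1; root [9] d9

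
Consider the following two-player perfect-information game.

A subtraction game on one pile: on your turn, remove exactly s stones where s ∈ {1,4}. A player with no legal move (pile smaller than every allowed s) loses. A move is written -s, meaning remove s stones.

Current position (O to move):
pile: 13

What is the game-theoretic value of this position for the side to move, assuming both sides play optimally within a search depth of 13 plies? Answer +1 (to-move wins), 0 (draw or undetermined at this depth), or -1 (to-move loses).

value(13, O) = +1

[13] O move#1: -1:+1/12*, -4:-1/9
[12] X move#2: -1:-1/11*, -4:-1/8
[11] O move#3: -1:+1/10*, -4:+1/7
[10] X move#4: -1:-1/9*, -4:-1/6
[9] O move#5: -1:-1/8, -4:+1/5*
[5] X move#6: -1:-1/4*, -4:-1/1
[4] O move#7: -1:-1/3, -4:+1/0*
[0] end (terminal -1, X#8); searched 13 to 13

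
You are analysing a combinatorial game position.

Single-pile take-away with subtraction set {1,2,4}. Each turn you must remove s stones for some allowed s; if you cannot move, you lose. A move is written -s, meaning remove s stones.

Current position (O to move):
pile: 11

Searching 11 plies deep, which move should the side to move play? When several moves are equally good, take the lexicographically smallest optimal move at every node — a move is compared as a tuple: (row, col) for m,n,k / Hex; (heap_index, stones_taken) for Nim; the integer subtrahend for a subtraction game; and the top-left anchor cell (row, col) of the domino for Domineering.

p1 O@[11]: -1[10]-1 -2[9]+1* -4[7]-1
p2 X@[9]: -1[8]-1* -2[7]-1 -4[5]-1
p3 O@[8]: -1[7]-1 -2[6]+1* -4[4]-1
p4 X@[6]: -1[5]-1* -2[4]-1 -4[2]-1
p5 O@[5]: -1[4]-1 -2[3]+1* -4[1]-1
p6 X@[3]: -1[2]-1* -2[1]-1
p7 O@[2]: -1[1]-1 -2[0]+1*
p8 X@[0] terminal -1; root [11] d11

O's best at [11]: -2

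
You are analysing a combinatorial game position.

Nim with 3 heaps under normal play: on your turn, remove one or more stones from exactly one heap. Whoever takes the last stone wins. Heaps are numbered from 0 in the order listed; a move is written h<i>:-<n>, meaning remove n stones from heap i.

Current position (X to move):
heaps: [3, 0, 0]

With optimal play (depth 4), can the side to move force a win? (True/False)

X winning at [(3,0,0)]: True

[(3,0,0)] X move#1: h0:-1:-1/(2,0,0), h0:-2:-1/(1,0,0), h0:-3:+1/(0,0,0)*
[(0,0,0)] end (terminal -1, O#2); searched (3,0,0) to 4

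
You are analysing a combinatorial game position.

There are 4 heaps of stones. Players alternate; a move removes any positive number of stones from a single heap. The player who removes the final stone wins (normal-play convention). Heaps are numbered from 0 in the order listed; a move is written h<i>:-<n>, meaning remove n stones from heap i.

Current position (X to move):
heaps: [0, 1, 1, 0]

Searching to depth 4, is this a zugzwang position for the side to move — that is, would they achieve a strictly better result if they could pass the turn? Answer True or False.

p1 X@[(0,1,1,0)]: h1:-1[(0,0,1,0)]-1* h2:-1[(0,1,0,0)]-1
p2 O@[(0,0,1,0)]: h2:-1[(0,0,0,0)]+1*
p3 X@[(0,0,0,0)] terminal -1; root [(0,1,1,0)] d4
suppose X passes — search the same position with O to move:
pass> p1 O@[(0,1,1,0)]: h1:-1[(0,0,1,0)]-1* h2:-1[(0,1,0,0)]-1
pass> p2 X@[(0,0,1,0)]: h2:-1[(0,0,0,0)]+1*
pass> p3 O@[(0,0,0,0)] terminal -1; root [(0,1,1,0)] d4
for X: play -1, pass +1

zugzwang((0,1,1,0), X) = True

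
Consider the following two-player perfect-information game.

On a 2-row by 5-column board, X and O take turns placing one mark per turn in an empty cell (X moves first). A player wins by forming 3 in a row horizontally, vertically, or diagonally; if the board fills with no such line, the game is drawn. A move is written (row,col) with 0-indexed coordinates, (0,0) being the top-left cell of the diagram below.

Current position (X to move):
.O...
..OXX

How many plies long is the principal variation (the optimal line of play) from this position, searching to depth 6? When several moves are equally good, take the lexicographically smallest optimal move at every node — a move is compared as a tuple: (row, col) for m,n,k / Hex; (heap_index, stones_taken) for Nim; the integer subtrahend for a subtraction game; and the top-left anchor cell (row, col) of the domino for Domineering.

p1 X@[.O.../..OXX]: (0,0)[XO.../..OXX]+0* (0,2)[.OX../..OXX]+0 (0,3)[.O.X./..OXX]+0 (0,4)[.O..X/..OXX]-1 (1,0)[.O.../X.OXX]-1 (1,1)[.O.../.XOXX]-1
p2 O@[XO.../..OXX]: (0,2)[XOO../..OXX]+0* (0,3)[XO.O./..OXX]+0 (0,4)[XO..O/..OXX]+0 (1,0)[XO.../O.OXX]+0 (1,1)[XO.../.OOXX]+0
p3 X@[XOO../..OXX]: (0,3)[XOOX./..OXX]+0* (0,4)[XOO.X/..OXX]-1 (1,0)[XOO../X.OXX]-1 (1,1)[XOO../.XOXX]-1
p4 O@[XOOX./..OXX]: (0,4)[XOOXO/..OXX]+0* (1,0)[XOOX./O.OXX]+0 (1,1)[XOOX./.OOXX]+0
p5 X@[XOOXO/..OXX]: (1,0)[XOOXO/X.OXX]+0* (1,1)[XOOXO/.XOXX]+0
p6 O@[XOOXO/X.OXX]: (1,1)[XOOXO/XOOXX]+0*
p7 X@[XOOXO/XOOXX] terminal +0; root [.O.../..OXX] d6

PV length from [.O.../..OXX]: 6 plies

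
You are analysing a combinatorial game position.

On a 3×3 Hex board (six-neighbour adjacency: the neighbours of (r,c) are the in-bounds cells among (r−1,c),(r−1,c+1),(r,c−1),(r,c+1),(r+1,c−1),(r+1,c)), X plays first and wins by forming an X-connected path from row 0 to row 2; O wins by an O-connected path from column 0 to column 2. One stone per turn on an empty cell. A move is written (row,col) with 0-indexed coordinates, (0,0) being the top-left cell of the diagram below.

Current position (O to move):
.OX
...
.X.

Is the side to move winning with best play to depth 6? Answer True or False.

O winning at [.OX/.../.X.]: False

p1 O@[.OX/.../.X.]: (0,0)[OOX/.../.X.]-1* (1,0)[.OX/O../.X.]-1 (1,1)[.OX/.O./.X.]-1 (1,2)[.OX/..O/.X.]-1 (2,0)[.OX/.../OX.]-1 (2,2)[.OX/.../.XO]-1
p2 X@[OOX/.../.X.]: (1,0)[OOX/X../.X.]+1* (1,1)[OOX/.X./.X.]+1 (1,2)[OOX/..X/.X.]+1 (2,0)[OOX/.../XX.]+1 (2,2)[OOX/.../.XX]+1
p3 O@[OOX/X../.X.]: (1,1)[OOX/XO./.X.]-1* (1,2)[OOX/X.O/.X.]-1 (2,0)[OOX/X../OX.]-1 (2,2)[OOX/X../.XO]-1
p4 X@[OOX/XO./.X.]: (1,2)[OOX/XOX/.X.]+1* (2,0)[OOX/XO./XX.]-1 (2,2)[OOX/XO./.XX]-1
p5 O@[OOX/XOX/.X.] terminal -1; root [.OX/.../.X.] d6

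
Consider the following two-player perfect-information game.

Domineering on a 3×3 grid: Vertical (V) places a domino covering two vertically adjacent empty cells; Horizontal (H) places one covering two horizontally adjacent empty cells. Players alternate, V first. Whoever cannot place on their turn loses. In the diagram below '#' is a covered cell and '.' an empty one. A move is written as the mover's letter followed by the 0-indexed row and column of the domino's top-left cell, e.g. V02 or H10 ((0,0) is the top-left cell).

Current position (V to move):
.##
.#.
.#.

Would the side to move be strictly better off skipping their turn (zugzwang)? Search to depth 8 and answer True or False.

zugzwang(.##/.#./.#., V) = False

[.##/.#./.#.] V move#1: V00:+1/###/##./.#.*, V10:+1/.##/##./##., V12:+1/.##/.##/.##
[###/##./.#.] end (terminal -1, H#2); searched .##/.#./.#. to 8
suppose V passes — search the same position with H to move:
pass> [.##/.#./.#.] end (terminal -1, H#1); searched .##/.#./.#. to 8
for V: play +1, pass +1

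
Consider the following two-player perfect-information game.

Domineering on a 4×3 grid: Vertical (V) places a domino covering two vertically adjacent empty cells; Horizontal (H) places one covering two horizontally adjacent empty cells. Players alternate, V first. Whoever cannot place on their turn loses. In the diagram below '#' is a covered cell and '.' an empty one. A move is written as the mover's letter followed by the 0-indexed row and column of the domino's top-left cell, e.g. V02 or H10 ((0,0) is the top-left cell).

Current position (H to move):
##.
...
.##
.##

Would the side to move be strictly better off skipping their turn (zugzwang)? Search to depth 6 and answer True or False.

zugzwang(##./.../.##/.##, H) = False

p1 H@[##./.../.##/.##]: H10[##./##./.##/.##]-1* H11[##./.##/.##/.##]-1
p2 V@[##./##./.##/.##]: V02[###/###/.##/.##]+1* V20[##./##./###/###]+1
p3 H@[###/###/.##/.##] terminal -1; root [##./.../.##/.##] d6
if H skipped the turn, V would face:
~ p1 V@[##./.../.##/.##]: V02[###/..#/.##/.##]+1* V10[##./#../###/.##]-1 V20[##./.../###/###]-1
~ p2 H@[###/..#/.##/.##]: H10[###/###/.##/.##]-1*
~ p3 V@[###/###/.##/.##]: V20[###/###/###/###]+1*
~ p4 H@[###/###/###/###] terminal -1; root [##./.../.##/.##] d6
compare (H): move=-1 vs pass=-1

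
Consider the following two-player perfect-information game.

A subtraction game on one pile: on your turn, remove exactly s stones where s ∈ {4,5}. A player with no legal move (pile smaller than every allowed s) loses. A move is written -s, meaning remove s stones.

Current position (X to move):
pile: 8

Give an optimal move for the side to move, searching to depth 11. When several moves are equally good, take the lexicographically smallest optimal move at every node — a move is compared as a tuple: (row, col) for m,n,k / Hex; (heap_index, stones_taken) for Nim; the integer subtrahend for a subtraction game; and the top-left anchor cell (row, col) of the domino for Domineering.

X's best at [8]: -5

[8] X move#1: -4:-1/4, -5:+1/3*
[3] end (terminal -1, O#2); searched 8 to 11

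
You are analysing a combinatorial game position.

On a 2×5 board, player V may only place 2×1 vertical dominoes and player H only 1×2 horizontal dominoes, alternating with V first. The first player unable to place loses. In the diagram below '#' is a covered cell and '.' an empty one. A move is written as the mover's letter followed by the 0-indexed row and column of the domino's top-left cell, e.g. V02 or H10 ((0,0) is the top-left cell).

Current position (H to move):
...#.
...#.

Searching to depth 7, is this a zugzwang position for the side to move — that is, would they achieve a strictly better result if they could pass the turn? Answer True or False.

zugzwang(...#./...#., H) = False

[...#./...#.] H move#1: H00:-1/##.#./...#.*, H01:-1/.###./...#., H10:-1/...#./##.#., H11:-1/...#./.###.
[##.#./...#.] V move#2: V02:+1/####./..##.*, V04:-1/##.##/...##
[####./..##.] H move#3: H10:-1/####./####.*
[####./####.] V move#4: V04:+1/#####/#####*
[#####/#####] end (terminal -1, H#5); searched ...#./...#. to 7
pass branch (V moves first from the same position):
  | [...#./...#.] V move#1: V00:-1/#..#./#..#., V01:+1/.#.#./.#.#.*, V02:-1/..##./..##., V04:-1/...##/...##
  | [.#.#./.#.#.] end (terminal -1, H#2); searched ...#./...#. to 7
H moving scores -1; H passing scores -1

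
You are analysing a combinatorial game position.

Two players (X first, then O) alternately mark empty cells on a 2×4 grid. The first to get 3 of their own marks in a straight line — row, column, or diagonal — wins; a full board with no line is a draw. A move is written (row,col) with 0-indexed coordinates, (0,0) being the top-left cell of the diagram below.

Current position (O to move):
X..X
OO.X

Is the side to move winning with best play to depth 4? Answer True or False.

ply 1, O at X..X/OO.X | (0,1)=+0→XO.X/OO.X; (0,2)=+0→X.OX/OO.X; (1,2)=+1→X..X/OOOX*
ply 2: X..X/OOOX is terminal -1 (X); from X..X/OO.X depth 4

O winning at [X..X/OO.X]: True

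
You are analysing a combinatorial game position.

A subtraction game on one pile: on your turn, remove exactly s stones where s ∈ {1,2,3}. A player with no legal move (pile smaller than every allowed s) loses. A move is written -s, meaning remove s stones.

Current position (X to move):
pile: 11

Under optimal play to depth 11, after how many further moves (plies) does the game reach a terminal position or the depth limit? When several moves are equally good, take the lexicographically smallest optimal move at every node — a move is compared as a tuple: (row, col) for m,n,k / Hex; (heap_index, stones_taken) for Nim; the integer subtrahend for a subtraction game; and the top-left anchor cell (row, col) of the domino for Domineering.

[11] X move#1: -1:-1/10, -2:-1/9, -3:+1/8*
[8] O move#2: -1:-1/7*, -2:-1/6, -3:-1/5
[7] X move#3: -1:-1/6, -2:-1/5, -3:+1/4*
[4] O move#4: -1:-1/3*, -2:-1/2, -3:-1/1
[3] X move#5: -1:-1/2, -2:-1/1, -3:+1/0*
[0] end (terminal -1, O#6); searched 11 to 11

PV length from [11]: 5 plies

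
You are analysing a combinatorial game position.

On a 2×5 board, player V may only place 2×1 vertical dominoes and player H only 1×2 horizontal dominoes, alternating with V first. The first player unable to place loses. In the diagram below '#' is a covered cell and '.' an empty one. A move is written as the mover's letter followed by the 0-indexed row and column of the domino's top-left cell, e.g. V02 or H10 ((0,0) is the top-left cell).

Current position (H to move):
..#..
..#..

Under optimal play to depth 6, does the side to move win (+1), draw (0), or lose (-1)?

value(..#../..#.., H) = -1

[..#../..#..] H move#1: H00:-1/###../..#..*, H03:-1/..###/..#.., H10:-1/..#../###.., H13:-1/..#../..###
[###../..#..] V move#2: V03:+1/####./..##.*, V04:+1/###.#/..#.#
[####./..##.] H move#3: H10:-1/####./####.*
[####./####.] V move#4: V04:+1/#####/#####*
[#####/#####] end (terminal -1, H#5); searched ..#../..#.. to 6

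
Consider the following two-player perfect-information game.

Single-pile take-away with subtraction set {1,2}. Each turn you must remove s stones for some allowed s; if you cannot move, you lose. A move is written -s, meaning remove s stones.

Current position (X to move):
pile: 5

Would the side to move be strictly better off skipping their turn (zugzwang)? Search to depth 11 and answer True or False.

zugzwang(5, X) = False

[5] X move#1: -1:-1/4, -2:+1/3*
[3] O move#2: -1:-1/2*, -2:-1/1
[2] X move#3: -1:-1/1, -2:+1/0*
[0] end (terminal -1, O#4); searched 5 to 11
if X skipped the turn, O would face:
~ [5] O move#1: -1:-1/4, -2:+1/3*
~ [3] X move#2: -1:-1/2*, -2:-1/1
~ [2] O move#3: -1:-1/1, -2:+1/0*
~ [0] end (terminal -1, X#4); searched 5 to 11
compare (X): move=+1 vs pass=-1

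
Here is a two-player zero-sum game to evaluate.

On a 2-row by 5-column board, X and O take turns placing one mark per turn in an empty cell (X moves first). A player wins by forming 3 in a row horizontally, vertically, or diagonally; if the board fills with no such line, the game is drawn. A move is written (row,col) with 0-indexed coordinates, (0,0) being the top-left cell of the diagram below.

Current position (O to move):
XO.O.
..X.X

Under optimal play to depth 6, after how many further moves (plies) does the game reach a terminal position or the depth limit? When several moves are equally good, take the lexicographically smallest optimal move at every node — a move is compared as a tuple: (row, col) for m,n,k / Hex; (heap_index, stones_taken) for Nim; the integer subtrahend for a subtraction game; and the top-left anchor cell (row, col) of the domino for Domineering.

[XO.O./..X.X] O move#1: (0,2):+1/XOOO./..X.X*, (0,4):-1/XO.OO/..X.X, (1,0):-1/XO.O./O.X.X, (1,1):-1/XO.O./.OX.X, (1,3):+0/XO.O./..XOX
[XOOO./..X.X] end (terminal -1, X#2); searched XO.O./..X.X to 6

PV length from [XO.O./..X.X]: 1 ply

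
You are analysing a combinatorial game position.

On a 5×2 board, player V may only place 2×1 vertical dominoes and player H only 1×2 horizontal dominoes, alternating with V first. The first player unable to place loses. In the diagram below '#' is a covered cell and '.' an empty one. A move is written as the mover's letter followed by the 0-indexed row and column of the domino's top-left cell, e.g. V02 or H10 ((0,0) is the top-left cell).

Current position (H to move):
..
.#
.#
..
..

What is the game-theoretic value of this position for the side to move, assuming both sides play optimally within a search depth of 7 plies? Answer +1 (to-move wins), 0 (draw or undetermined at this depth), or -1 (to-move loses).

value(../.#/.#/../.., H) = +1

[../.#/.#/../..] H move#1: H00:-1/##/.#/.#/../.., H30:+1/../.#/.#/##/..*, H40:+1/../.#/.#/../##
[../.#/.#/##/..] V move#2: V00:-1/#./##/.#/##/..*, V10:-1/../##/##/##/..
[#./##/.#/##/..] H move#3: H40:+1/#./##/.#/##/##*
[#./##/.#/##/##] end (terminal -1, V#4); searched ../.#/.#/../.. to 7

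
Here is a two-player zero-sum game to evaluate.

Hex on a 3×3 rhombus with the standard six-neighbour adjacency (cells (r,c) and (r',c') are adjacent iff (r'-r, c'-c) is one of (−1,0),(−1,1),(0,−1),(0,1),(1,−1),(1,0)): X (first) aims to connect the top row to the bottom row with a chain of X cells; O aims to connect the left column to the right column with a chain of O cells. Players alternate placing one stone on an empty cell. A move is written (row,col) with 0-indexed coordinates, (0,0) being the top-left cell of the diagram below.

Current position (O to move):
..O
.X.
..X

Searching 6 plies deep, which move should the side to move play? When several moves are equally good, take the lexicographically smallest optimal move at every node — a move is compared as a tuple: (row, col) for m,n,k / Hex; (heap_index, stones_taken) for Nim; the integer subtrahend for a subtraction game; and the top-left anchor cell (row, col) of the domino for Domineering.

ply 1, O at ..O/.X./..X | (0,0)=-1→O.O/.X./..X; (0,1)=+1→.OO/.X./..X*; (1,0)=-1→..O/OX./..X; (1,2)=-1→..O/.XO/..X; (2,0)=-1→..O/.X./O.X; (2,1)=-1→..O/.X./.OX
ply 2, X at .OO/.X./..X | (0,0)=-1→XOO/.X./..X*; (1,0)=-1→.OO/XX./..X; (1,2)=-1→.OO/.XX/..X; (2,0)=-1→.OO/.X./X.X; (2,1)=-1→.OO/.X./.XX
ply 3, O at XOO/.X./..X | (1,0)=+1→XOO/OX./..X*; (1,2)=-1→XOO/.XO/..X; (2,0)=-1→XOO/.X./O.X; (2,1)=-1→XOO/.X./.OX
ply 4: XOO/OX./..X is terminal -1 (X); from ..O/.X./..X depth 6

O's best at [..O/.X./..X]: (0,1)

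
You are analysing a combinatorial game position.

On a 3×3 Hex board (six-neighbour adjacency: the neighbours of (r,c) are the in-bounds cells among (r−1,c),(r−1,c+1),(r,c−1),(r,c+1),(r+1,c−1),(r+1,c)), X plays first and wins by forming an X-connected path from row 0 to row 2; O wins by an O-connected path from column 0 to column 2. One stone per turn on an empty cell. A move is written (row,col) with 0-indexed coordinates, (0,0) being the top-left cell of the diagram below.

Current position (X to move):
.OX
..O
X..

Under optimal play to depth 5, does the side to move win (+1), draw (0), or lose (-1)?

p1 X@[.OX/..O/X..]: (0,0)[XOX/..O/X..]+1* (1,0)[.OX/X.O/X..]+1 (1,1)[.OX/.XO/X..]+1 (2,1)[.OX/..O/XX.]-1 (2,2)[.OX/..O/X.X]-1
p2 O@[XOX/..O/X..]: (1,0)[XOX/O.O/X..]-1* (1,1)[XOX/.OO/X..]-1 (2,1)[XOX/..O/XO.]-1 (2,2)[XOX/..O/X.O]-1
p3 X@[XOX/O.O/X..]: (1,1)[XOX/OXO/X..]+1* (2,1)[XOX/O.O/XX.]-1 (2,2)[XOX/O.O/X.X]-1
p4 O@[XOX/OXO/X..] terminal -1; root [.OX/..O/X..] d5

value(.OX/..O/X.., X) = +1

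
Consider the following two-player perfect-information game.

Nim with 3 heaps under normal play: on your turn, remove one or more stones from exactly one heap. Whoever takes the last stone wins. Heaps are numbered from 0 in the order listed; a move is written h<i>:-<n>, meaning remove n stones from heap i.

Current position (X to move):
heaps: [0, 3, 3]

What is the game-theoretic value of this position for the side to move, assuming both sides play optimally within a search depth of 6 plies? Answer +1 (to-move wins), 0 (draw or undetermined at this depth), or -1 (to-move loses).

value((0,3,3), X) = -1

p1 X@[(0,3,3)]: h1:-1[(0,2,3)]-1* h1:-2[(0,1,3)]-1 h1:-3[(0,0,3)]-1 h2:-1[(0,3,2)]-1 h2:-2[(0,3,1)]-1 h2:-3[(0,3,0)]-1
p2 O@[(0,2,3)]: h1:-1[(0,1,3)]-1 h1:-2[(0,0,3)]-1 h2:-1[(0,2,2)]+1* h2:-2[(0,2,1)]-1 h2:-3[(0,2,0)]-1
p3 X@[(0,2,2)]: h1:-1[(0,1,2)]-1* h1:-2[(0,0,2)]-1 h2:-1[(0,2,1)]-1 h2:-2[(0,2,0)]-1
p4 O@[(0,1,2)]: h1:-1[(0,0,2)]-1 h2:-1[(0,1,1)]+1* h2:-2[(0,1,0)]-1
p5 X@[(0,1,1)]: h1:-1[(0,0,1)]-1* h2:-1[(0,1,0)]-1
p6 O@[(0,0,1)]: h2:-1[(0,0,0)]+1*
p7 X@[(0,0,0)] terminal -1; root [(0,3,3)] d6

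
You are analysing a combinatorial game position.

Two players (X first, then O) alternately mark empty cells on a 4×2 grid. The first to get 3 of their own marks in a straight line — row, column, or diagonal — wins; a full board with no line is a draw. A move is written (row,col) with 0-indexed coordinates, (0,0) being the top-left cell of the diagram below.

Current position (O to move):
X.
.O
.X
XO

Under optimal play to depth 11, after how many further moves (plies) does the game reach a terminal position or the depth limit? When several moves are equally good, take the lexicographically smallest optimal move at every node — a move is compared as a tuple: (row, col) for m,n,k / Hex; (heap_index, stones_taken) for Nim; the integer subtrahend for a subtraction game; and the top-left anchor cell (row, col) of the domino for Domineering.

ply 1, O at X./.O/.X/XO | (0,1)=+0→XO/.O/.X/XO*; (1,0)=+0→X./OO/.X/XO; (2,0)=+0→X./.O/OX/XO
ply 2, X at XO/.O/.X/XO | (1,0)=+0→XO/XO/.X/XO*; (2,0)=+0→XO/.O/XX/XO
ply 3, O at XO/XO/.X/XO | (2,0)=+0→XO/XO/OX/XO*
ply 4: XO/XO/OX/XO is terminal +0 (X); from X./.O/.X/XO depth 11

PV length from [X./.O/.X/XO]: 3 plies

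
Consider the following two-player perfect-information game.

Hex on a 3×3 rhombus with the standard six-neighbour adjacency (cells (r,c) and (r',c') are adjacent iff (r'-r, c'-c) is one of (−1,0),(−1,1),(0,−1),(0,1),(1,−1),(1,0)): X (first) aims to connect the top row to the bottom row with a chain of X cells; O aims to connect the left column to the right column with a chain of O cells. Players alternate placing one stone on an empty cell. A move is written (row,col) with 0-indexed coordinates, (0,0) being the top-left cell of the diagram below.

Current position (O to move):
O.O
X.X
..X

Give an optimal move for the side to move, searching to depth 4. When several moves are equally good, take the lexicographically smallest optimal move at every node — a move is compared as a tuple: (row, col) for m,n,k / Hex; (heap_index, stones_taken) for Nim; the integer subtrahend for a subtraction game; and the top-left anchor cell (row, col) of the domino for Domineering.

O's best at [O.O/X.X/..X]: (0,1)

ply 1, O at O.O/X.X/..X | (0,1)=+1→OOO/X.X/..X*; (1,1)=+1→O.O/XOX/..X; (2,0)=+1→O.O/X.X/O.X; (2,1)=-1→O.O/X.X/.OX
ply 2: OOO/X.X/..X is terminal -1 (X); from O.O/X.X/..X depth 4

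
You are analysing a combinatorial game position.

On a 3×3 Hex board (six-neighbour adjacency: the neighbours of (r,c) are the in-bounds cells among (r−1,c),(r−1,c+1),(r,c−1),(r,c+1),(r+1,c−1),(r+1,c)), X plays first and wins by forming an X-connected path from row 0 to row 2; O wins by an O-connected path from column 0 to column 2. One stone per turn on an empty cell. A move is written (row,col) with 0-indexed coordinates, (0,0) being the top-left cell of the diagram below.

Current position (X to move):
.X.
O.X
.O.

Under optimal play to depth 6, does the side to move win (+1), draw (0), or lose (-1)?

[.X./O.X/.O.] X move#1: (0,0):-1/XX./O.X/.O., (0,2):-1/.XX/O.X/.O., (1,1):+1/.X./OXX/.O.*, (2,0):-1/.X./O.X/XO., (2,2):+1/.X./O.X/.OX
[.X./OXX/.O.] O move#2: (0,0):-1/OX./OXX/.O.*, (0,2):-1/.XO/OXX/.O., (2,0):-1/.X./OXX/OO., (2,2):-1/.X./OXX/.OO
[OX./OXX/.O.] X move#3: (0,2):+1/OXX/OXX/.O.*, (2,0):+1/OX./OXX/XO., (2,2):+1/OX./OXX/.OX
[OXX/OXX/.O.] O move#4: (2,0):-1/OXX/OXX/OO.*, (2,2):-1/OXX/OXX/.OO
[OXX/OXX/OO.] X move#5: (2,2):+1/OXX/OXX/OOX*
[OXX/OXX/OOX] end (terminal -1, O#6); searched .X./O.X/.O. to 6

value(.X./O.X/.O., X) = +1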